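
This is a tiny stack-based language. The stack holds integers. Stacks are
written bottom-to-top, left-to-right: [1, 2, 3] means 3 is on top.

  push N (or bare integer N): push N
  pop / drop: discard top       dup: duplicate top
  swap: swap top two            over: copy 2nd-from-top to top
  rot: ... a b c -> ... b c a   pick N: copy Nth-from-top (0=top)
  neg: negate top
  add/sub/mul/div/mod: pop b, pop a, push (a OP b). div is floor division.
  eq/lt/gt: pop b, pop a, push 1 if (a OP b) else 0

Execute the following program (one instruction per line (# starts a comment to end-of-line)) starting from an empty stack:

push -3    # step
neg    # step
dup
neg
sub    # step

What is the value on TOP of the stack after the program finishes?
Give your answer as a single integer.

Answer: 6

Derivation:
After 'push -3': [-3]
After 'neg': [3]
After 'dup': [3, 3]
After 'neg': [3, -3]
After 'sub': [6]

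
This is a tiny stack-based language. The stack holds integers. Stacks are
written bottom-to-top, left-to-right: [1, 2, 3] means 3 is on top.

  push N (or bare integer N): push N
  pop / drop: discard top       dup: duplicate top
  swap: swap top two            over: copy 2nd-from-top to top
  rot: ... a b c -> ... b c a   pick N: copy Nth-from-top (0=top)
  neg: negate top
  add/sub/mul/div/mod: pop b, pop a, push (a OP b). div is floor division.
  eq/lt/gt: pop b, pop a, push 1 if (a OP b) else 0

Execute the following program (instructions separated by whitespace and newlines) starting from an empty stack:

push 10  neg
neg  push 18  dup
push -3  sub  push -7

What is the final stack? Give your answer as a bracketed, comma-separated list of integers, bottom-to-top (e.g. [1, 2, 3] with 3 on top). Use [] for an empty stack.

Answer: [10, 18, 21, -7]

Derivation:
After 'push 10': [10]
After 'neg': [-10]
After 'neg': [10]
After 'push 18': [10, 18]
After 'dup': [10, 18, 18]
After 'push -3': [10, 18, 18, -3]
After 'sub': [10, 18, 21]
After 'push -7': [10, 18, 21, -7]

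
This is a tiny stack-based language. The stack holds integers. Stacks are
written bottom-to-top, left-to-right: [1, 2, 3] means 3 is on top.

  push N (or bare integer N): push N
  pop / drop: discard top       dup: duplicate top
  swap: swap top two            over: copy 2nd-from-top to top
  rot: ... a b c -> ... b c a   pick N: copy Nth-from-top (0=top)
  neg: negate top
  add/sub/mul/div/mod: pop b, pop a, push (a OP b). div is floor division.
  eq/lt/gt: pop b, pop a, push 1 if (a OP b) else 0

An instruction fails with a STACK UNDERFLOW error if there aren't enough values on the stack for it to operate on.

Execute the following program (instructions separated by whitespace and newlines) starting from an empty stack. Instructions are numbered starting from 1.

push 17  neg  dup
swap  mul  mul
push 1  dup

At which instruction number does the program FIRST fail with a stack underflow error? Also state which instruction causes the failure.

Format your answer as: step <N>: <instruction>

Step 1 ('push 17'): stack = [17], depth = 1
Step 2 ('neg'): stack = [-17], depth = 1
Step 3 ('dup'): stack = [-17, -17], depth = 2
Step 4 ('swap'): stack = [-17, -17], depth = 2
Step 5 ('mul'): stack = [289], depth = 1
Step 6 ('mul'): needs 2 value(s) but depth is 1 — STACK UNDERFLOW

Answer: step 6: mul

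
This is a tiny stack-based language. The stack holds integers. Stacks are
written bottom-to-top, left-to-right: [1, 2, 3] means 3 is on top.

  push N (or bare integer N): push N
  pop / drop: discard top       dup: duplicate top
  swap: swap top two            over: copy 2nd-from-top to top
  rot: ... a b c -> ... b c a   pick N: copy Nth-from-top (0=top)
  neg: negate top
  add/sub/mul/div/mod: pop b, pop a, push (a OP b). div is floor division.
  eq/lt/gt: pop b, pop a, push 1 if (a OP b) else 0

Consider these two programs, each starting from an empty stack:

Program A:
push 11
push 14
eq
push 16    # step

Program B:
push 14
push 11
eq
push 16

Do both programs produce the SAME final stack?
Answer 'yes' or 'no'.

Answer: yes

Derivation:
Program A trace:
  After 'push 11': [11]
  After 'push 14': [11, 14]
  After 'eq': [0]
  After 'push 16': [0, 16]
Program A final stack: [0, 16]

Program B trace:
  After 'push 14': [14]
  After 'push 11': [14, 11]
  After 'eq': [0]
  After 'push 16': [0, 16]
Program B final stack: [0, 16]
Same: yes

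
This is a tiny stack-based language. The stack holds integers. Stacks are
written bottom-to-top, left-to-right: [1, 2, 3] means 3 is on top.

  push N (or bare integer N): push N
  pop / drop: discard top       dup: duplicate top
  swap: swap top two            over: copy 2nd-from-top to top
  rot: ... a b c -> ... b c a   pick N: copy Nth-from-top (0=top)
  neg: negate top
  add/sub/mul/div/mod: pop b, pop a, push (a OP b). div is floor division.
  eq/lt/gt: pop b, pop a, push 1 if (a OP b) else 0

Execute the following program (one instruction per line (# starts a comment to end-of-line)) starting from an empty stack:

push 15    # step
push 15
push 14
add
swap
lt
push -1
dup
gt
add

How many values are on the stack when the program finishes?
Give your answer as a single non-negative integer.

Answer: 1

Derivation:
After 'push 15': stack = [15] (depth 1)
After 'push 15': stack = [15, 15] (depth 2)
After 'push 14': stack = [15, 15, 14] (depth 3)
After 'add': stack = [15, 29] (depth 2)
After 'swap': stack = [29, 15] (depth 2)
After 'lt': stack = [0] (depth 1)
After 'push -1': stack = [0, -1] (depth 2)
After 'dup': stack = [0, -1, -1] (depth 3)
After 'gt': stack = [0, 0] (depth 2)
After 'add': stack = [0] (depth 1)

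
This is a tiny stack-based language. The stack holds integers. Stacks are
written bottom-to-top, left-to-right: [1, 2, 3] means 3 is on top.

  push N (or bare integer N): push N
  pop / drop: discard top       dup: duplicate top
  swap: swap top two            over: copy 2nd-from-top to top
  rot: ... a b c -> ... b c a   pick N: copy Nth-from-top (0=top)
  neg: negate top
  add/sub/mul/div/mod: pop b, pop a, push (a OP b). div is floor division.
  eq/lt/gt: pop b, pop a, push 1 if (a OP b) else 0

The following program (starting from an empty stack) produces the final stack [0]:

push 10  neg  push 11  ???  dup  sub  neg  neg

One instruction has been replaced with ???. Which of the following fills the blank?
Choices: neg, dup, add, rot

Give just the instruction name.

Stack before ???: [-10, 11]
Stack after ???:  [1]
Checking each choice:
  neg: produces [-10, 0]
  dup: produces [-10, 11, 0]
  add: MATCH
  rot: stack underflow (need 3, have 2)


Answer: add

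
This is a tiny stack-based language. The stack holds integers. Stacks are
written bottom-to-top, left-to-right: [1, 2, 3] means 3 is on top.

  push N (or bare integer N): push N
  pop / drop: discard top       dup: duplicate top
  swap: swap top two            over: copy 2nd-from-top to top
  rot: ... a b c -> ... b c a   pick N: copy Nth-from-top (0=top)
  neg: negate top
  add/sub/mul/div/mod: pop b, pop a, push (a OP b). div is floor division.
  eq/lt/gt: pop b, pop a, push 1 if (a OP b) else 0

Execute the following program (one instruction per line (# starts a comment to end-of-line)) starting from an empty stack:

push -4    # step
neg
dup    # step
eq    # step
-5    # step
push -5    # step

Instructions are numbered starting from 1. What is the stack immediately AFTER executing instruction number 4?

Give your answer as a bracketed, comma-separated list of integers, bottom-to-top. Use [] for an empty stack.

Step 1 ('push -4'): [-4]
Step 2 ('neg'): [4]
Step 3 ('dup'): [4, 4]
Step 4 ('eq'): [1]

Answer: [1]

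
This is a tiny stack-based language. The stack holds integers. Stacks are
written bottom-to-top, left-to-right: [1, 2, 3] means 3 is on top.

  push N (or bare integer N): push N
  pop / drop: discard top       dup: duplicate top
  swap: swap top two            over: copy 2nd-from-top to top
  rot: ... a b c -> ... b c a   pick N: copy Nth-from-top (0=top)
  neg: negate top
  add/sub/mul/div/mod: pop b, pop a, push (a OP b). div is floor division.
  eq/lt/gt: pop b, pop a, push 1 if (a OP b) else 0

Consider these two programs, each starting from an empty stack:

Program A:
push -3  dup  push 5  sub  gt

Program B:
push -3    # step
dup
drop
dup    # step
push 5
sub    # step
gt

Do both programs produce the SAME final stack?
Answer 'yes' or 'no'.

Answer: yes

Derivation:
Program A trace:
  After 'push -3': [-3]
  After 'dup': [-3, -3]
  After 'push 5': [-3, -3, 5]
  After 'sub': [-3, -8]
  After 'gt': [1]
Program A final stack: [1]

Program B trace:
  After 'push -3': [-3]
  After 'dup': [-3, -3]
  After 'drop': [-3]
  After 'dup': [-3, -3]
  After 'push 5': [-3, -3, 5]
  After 'sub': [-3, -8]
  After 'gt': [1]
Program B final stack: [1]
Same: yes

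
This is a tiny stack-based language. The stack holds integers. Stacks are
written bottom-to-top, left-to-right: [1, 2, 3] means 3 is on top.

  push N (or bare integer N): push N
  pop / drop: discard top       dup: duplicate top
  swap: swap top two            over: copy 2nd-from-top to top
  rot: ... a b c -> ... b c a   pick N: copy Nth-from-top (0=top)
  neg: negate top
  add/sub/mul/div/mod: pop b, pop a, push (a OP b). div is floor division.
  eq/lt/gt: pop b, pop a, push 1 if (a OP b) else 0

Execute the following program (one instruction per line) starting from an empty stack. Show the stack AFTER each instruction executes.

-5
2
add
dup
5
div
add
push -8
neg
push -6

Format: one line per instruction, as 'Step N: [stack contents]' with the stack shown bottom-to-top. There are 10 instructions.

Step 1: [-5]
Step 2: [-5, 2]
Step 3: [-3]
Step 4: [-3, -3]
Step 5: [-3, -3, 5]
Step 6: [-3, -1]
Step 7: [-4]
Step 8: [-4, -8]
Step 9: [-4, 8]
Step 10: [-4, 8, -6]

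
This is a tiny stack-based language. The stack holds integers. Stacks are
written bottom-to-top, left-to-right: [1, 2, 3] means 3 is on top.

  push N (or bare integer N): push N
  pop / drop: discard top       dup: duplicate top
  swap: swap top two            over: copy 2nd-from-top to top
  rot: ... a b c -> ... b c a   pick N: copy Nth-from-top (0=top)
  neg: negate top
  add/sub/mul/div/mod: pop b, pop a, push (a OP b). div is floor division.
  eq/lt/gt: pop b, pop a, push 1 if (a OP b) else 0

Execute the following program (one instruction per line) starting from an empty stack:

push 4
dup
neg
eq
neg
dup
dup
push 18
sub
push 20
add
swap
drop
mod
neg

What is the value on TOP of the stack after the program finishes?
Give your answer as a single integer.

Answer: 0

Derivation:
After 'push 4': [4]
After 'dup': [4, 4]
After 'neg': [4, -4]
After 'eq': [0]
After 'neg': [0]
After 'dup': [0, 0]
After 'dup': [0, 0, 0]
After 'push 18': [0, 0, 0, 18]
After 'sub': [0, 0, -18]
After 'push 20': [0, 0, -18, 20]
After 'add': [0, 0, 2]
After 'swap': [0, 2, 0]
After 'drop': [0, 2]
After 'mod': [0]
After 'neg': [0]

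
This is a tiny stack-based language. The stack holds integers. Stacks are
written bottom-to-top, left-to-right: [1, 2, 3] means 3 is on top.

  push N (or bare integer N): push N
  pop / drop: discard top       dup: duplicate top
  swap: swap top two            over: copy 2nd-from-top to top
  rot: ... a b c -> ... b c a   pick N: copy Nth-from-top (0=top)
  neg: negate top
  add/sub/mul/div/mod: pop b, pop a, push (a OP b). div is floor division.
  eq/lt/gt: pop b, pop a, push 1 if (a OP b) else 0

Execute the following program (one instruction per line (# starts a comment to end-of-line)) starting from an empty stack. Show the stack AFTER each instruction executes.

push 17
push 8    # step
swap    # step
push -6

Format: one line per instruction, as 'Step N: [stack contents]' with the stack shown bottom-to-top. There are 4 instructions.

Step 1: [17]
Step 2: [17, 8]
Step 3: [8, 17]
Step 4: [8, 17, -6]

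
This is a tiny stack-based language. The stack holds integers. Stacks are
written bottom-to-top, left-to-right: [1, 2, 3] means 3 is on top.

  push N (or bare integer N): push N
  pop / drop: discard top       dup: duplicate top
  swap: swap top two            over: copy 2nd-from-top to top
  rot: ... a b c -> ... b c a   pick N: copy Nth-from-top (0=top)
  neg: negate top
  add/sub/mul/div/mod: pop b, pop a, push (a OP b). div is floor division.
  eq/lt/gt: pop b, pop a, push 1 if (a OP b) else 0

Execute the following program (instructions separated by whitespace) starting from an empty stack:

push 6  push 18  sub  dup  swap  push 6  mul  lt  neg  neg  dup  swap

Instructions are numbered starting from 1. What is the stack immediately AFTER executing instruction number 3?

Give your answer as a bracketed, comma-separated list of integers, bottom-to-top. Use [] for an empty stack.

Step 1 ('push 6'): [6]
Step 2 ('push 18'): [6, 18]
Step 3 ('sub'): [-12]

Answer: [-12]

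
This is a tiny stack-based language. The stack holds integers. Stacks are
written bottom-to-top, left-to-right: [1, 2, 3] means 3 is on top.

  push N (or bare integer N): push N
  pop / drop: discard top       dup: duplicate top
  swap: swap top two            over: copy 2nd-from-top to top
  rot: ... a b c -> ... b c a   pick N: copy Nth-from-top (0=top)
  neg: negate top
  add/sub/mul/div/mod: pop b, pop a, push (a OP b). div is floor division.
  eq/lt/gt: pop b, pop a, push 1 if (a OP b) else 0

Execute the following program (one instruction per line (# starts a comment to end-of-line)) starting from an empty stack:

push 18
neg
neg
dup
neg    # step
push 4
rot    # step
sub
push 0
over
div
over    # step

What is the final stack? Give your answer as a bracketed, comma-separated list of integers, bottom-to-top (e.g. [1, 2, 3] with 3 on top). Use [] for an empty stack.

Answer: [-18, -14, 0, -14]

Derivation:
After 'push 18': [18]
After 'neg': [-18]
After 'neg': [18]
After 'dup': [18, 18]
After 'neg': [18, -18]
After 'push 4': [18, -18, 4]
After 'rot': [-18, 4, 18]
After 'sub': [-18, -14]
After 'push 0': [-18, -14, 0]
After 'over': [-18, -14, 0, -14]
After 'div': [-18, -14, 0]
After 'over': [-18, -14, 0, -14]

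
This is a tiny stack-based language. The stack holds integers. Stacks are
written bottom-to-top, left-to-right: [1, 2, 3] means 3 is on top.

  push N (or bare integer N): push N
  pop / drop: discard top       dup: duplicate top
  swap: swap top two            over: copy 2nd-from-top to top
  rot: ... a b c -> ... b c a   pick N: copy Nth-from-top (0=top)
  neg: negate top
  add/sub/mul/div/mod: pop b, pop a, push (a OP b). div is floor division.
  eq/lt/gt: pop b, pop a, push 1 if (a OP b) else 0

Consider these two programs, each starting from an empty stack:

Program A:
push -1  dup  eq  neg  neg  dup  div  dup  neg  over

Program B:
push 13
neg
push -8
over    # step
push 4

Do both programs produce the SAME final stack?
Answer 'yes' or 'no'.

Answer: no

Derivation:
Program A trace:
  After 'push -1': [-1]
  After 'dup': [-1, -1]
  After 'eq': [1]
  After 'neg': [-1]
  After 'neg': [1]
  After 'dup': [1, 1]
  After 'div': [1]
  After 'dup': [1, 1]
  After 'neg': [1, -1]
  After 'over': [1, -1, 1]
Program A final stack: [1, -1, 1]

Program B trace:
  After 'push 13': [13]
  After 'neg': [-13]
  After 'push -8': [-13, -8]
  After 'over': [-13, -8, -13]
  After 'push 4': [-13, -8, -13, 4]
Program B final stack: [-13, -8, -13, 4]
Same: no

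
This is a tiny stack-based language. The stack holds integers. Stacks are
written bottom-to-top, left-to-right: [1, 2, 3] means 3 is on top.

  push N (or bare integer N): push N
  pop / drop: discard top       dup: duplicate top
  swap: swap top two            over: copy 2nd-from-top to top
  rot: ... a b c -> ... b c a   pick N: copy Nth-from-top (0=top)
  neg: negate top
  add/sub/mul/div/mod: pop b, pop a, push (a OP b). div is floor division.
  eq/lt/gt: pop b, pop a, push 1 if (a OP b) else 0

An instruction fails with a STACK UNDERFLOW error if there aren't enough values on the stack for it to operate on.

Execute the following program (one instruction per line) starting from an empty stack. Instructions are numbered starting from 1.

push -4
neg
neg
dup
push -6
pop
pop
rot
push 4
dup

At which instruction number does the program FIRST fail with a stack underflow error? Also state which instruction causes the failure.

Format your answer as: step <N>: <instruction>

Answer: step 8: rot

Derivation:
Step 1 ('push -4'): stack = [-4], depth = 1
Step 2 ('neg'): stack = [4], depth = 1
Step 3 ('neg'): stack = [-4], depth = 1
Step 4 ('dup'): stack = [-4, -4], depth = 2
Step 5 ('push -6'): stack = [-4, -4, -6], depth = 3
Step 6 ('pop'): stack = [-4, -4], depth = 2
Step 7 ('pop'): stack = [-4], depth = 1
Step 8 ('rot'): needs 3 value(s) but depth is 1 — STACK UNDERFLOW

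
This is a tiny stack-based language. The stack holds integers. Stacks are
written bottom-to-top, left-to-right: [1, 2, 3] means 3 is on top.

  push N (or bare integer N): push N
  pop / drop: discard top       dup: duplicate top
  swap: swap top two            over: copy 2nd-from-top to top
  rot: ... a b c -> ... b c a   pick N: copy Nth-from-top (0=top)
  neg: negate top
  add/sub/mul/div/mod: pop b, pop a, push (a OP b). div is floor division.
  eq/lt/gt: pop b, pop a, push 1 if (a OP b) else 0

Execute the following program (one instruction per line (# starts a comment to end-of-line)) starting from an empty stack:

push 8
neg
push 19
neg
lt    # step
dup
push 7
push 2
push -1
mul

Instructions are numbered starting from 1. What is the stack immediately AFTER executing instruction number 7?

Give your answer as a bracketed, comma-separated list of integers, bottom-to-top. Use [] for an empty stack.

Step 1 ('push 8'): [8]
Step 2 ('neg'): [-8]
Step 3 ('push 19'): [-8, 19]
Step 4 ('neg'): [-8, -19]
Step 5 ('lt'): [0]
Step 6 ('dup'): [0, 0]
Step 7 ('push 7'): [0, 0, 7]

Answer: [0, 0, 7]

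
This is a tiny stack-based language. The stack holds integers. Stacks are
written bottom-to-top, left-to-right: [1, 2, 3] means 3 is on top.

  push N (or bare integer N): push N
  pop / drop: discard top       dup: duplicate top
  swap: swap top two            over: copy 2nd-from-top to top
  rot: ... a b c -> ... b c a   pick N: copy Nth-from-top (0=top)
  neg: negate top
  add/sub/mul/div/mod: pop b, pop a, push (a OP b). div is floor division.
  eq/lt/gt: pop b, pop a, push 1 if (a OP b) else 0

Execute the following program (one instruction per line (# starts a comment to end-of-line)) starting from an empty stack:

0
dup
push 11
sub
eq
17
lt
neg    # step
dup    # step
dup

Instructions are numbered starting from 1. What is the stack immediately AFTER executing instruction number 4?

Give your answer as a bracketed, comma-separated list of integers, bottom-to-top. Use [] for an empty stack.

Answer: [0, -11]

Derivation:
Step 1 ('0'): [0]
Step 2 ('dup'): [0, 0]
Step 3 ('push 11'): [0, 0, 11]
Step 4 ('sub'): [0, -11]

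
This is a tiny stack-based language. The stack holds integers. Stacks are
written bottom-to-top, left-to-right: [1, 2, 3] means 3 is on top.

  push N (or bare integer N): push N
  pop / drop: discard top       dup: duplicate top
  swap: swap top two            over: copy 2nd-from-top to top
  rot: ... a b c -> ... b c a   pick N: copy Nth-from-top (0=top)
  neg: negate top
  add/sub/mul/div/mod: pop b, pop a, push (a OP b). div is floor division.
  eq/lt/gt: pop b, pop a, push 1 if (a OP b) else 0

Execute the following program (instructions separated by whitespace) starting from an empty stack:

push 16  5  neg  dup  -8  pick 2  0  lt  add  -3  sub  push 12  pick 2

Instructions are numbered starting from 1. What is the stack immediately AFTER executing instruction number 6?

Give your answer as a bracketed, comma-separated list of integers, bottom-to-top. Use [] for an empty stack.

Step 1 ('push 16'): [16]
Step 2 ('5'): [16, 5]
Step 3 ('neg'): [16, -5]
Step 4 ('dup'): [16, -5, -5]
Step 5 ('-8'): [16, -5, -5, -8]
Step 6 ('pick 2'): [16, -5, -5, -8, -5]

Answer: [16, -5, -5, -8, -5]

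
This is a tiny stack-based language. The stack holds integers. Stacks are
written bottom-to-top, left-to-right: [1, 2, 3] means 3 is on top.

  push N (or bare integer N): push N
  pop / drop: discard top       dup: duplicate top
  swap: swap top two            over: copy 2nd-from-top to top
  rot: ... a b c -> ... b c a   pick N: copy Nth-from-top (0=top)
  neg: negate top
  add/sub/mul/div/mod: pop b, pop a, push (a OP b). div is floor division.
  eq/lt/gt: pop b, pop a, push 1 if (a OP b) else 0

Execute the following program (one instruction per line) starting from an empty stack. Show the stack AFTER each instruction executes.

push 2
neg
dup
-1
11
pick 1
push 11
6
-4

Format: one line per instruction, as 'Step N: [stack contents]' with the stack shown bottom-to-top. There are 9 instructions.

Step 1: [2]
Step 2: [-2]
Step 3: [-2, -2]
Step 4: [-2, -2, -1]
Step 5: [-2, -2, -1, 11]
Step 6: [-2, -2, -1, 11, -1]
Step 7: [-2, -2, -1, 11, -1, 11]
Step 8: [-2, -2, -1, 11, -1, 11, 6]
Step 9: [-2, -2, -1, 11, -1, 11, 6, -4]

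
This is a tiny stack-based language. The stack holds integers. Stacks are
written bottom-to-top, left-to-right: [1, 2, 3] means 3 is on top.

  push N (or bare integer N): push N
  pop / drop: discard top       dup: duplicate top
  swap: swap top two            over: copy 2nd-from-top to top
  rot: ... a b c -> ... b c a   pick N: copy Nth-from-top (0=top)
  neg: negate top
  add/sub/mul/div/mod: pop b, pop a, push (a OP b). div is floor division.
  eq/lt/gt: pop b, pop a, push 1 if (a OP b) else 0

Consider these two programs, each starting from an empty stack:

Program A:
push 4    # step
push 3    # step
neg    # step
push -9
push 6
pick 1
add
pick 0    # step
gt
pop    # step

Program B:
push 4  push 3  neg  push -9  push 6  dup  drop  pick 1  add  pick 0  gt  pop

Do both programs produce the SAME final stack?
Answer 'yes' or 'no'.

Answer: yes

Derivation:
Program A trace:
  After 'push 4': [4]
  After 'push 3': [4, 3]
  After 'neg': [4, -3]
  After 'push -9': [4, -3, -9]
  After 'push 6': [4, -3, -9, 6]
  After 'pick 1': [4, -3, -9, 6, -9]
  After 'add': [4, -3, -9, -3]
  After 'pick 0': [4, -3, -9, -3, -3]
  After 'gt': [4, -3, -9, 0]
  After 'pop': [4, -3, -9]
Program A final stack: [4, -3, -9]

Program B trace:
  After 'push 4': [4]
  After 'push 3': [4, 3]
  After 'neg': [4, -3]
  After 'push -9': [4, -3, -9]
  After 'push 6': [4, -3, -9, 6]
  After 'dup': [4, -3, -9, 6, 6]
  After 'drop': [4, -3, -9, 6]
  After 'pick 1': [4, -3, -9, 6, -9]
  After 'add': [4, -3, -9, -3]
  After 'pick 0': [4, -3, -9, -3, -3]
  After 'gt': [4, -3, -9, 0]
  After 'pop': [4, -3, -9]
Program B final stack: [4, -3, -9]
Same: yes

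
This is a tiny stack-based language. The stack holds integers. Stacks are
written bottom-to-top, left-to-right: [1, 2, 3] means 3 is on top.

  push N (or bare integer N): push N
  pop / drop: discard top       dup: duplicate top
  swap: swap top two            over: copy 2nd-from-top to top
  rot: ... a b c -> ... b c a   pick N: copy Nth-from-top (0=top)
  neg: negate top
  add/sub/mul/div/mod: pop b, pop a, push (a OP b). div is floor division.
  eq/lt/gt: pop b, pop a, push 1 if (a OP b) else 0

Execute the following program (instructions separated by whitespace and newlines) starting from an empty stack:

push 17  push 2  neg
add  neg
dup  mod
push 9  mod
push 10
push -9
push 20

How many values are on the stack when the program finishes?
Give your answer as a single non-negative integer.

Answer: 4

Derivation:
After 'push 17': stack = [17] (depth 1)
After 'push 2': stack = [17, 2] (depth 2)
After 'neg': stack = [17, -2] (depth 2)
After 'add': stack = [15] (depth 1)
After 'neg': stack = [-15] (depth 1)
After 'dup': stack = [-15, -15] (depth 2)
After 'mod': stack = [0] (depth 1)
After 'push 9': stack = [0, 9] (depth 2)
After 'mod': stack = [0] (depth 1)
After 'push 10': stack = [0, 10] (depth 2)
After 'push -9': stack = [0, 10, -9] (depth 3)
After 'push 20': stack = [0, 10, -9, 20] (depth 4)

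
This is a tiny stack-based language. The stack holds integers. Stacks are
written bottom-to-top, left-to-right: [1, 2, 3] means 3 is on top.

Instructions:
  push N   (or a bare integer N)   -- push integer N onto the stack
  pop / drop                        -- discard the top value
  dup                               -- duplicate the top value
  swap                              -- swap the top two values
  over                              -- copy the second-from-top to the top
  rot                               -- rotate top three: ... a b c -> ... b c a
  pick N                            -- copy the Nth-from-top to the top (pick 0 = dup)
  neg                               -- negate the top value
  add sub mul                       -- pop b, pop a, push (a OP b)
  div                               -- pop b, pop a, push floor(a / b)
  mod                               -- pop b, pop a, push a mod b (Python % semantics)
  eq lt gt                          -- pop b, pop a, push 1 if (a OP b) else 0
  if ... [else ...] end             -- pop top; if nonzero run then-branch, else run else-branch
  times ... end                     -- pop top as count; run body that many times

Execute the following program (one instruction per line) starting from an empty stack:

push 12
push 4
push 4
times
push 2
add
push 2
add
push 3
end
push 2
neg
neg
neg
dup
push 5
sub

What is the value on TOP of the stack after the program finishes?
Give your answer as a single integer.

After 'push 12': [12]
After 'push 4': [12, 4]
After 'push 4': [12, 4, 4]
After 'times': [12, 4]
After 'push 2': [12, 4, 2]
After 'add': [12, 6]
After 'push 2': [12, 6, 2]
After 'add': [12, 8]
After 'push 3': [12, 8, 3]
After 'push 2': [12, 8, 3, 2]
  ...
After 'push 2': [12, 8, 7, 7, 5, 2]
After 'add': [12, 8, 7, 7, 7]
After 'push 3': [12, 8, 7, 7, 7, 3]
After 'push 2': [12, 8, 7, 7, 7, 3, 2]
After 'neg': [12, 8, 7, 7, 7, 3, -2]
After 'neg': [12, 8, 7, 7, 7, 3, 2]
After 'neg': [12, 8, 7, 7, 7, 3, -2]
After 'dup': [12, 8, 7, 7, 7, 3, -2, -2]
After 'push 5': [12, 8, 7, 7, 7, 3, -2, -2, 5]
After 'sub': [12, 8, 7, 7, 7, 3, -2, -7]

Answer: -7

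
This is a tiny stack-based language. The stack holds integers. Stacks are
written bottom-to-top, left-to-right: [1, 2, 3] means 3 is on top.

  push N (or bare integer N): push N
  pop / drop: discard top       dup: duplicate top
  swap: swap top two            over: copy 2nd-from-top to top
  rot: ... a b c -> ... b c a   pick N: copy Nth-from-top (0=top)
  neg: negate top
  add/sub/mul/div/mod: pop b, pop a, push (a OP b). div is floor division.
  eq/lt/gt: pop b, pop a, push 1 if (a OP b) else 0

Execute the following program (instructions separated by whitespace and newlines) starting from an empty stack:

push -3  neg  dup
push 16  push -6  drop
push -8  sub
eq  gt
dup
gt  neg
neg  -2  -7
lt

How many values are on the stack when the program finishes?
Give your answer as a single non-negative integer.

Answer: 2

Derivation:
After 'push -3': stack = [-3] (depth 1)
After 'neg': stack = [3] (depth 1)
After 'dup': stack = [3, 3] (depth 2)
After 'push 16': stack = [3, 3, 16] (depth 3)
After 'push -6': stack = [3, 3, 16, -6] (depth 4)
After 'drop': stack = [3, 3, 16] (depth 3)
After 'push -8': stack = [3, 3, 16, -8] (depth 4)
After 'sub': stack = [3, 3, 24] (depth 3)
After 'eq': stack = [3, 0] (depth 2)
After 'gt': stack = [1] (depth 1)
After 'dup': stack = [1, 1] (depth 2)
After 'gt': stack = [0] (depth 1)
After 'neg': stack = [0] (depth 1)
After 'neg': stack = [0] (depth 1)
After 'push -2': stack = [0, -2] (depth 2)
After 'push -7': stack = [0, -2, -7] (depth 3)
After 'lt': stack = [0, 0] (depth 2)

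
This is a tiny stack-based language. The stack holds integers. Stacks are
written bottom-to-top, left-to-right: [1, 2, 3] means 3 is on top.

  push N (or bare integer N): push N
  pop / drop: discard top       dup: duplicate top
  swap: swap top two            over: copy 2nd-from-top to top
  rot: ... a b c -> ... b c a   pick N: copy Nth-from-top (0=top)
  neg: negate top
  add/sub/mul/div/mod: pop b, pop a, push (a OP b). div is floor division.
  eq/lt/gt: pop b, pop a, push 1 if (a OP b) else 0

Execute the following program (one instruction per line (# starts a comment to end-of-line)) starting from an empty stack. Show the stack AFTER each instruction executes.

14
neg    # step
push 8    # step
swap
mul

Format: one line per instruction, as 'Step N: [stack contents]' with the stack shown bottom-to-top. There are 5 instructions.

Step 1: [14]
Step 2: [-14]
Step 3: [-14, 8]
Step 4: [8, -14]
Step 5: [-112]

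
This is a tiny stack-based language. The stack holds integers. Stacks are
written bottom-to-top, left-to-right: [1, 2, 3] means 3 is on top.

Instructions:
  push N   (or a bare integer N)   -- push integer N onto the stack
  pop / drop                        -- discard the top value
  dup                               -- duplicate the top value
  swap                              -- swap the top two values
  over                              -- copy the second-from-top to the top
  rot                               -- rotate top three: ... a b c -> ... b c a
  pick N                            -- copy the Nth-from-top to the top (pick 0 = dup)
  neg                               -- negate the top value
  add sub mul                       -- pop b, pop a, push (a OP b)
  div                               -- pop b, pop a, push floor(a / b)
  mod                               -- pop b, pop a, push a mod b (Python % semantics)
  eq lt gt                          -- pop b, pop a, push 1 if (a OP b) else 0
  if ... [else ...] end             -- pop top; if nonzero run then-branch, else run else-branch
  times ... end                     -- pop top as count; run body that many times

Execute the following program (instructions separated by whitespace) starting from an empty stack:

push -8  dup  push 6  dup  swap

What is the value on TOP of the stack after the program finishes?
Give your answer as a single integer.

Answer: 6

Derivation:
After 'push -8': [-8]
After 'dup': [-8, -8]
After 'push 6': [-8, -8, 6]
After 'dup': [-8, -8, 6, 6]
After 'swap': [-8, -8, 6, 6]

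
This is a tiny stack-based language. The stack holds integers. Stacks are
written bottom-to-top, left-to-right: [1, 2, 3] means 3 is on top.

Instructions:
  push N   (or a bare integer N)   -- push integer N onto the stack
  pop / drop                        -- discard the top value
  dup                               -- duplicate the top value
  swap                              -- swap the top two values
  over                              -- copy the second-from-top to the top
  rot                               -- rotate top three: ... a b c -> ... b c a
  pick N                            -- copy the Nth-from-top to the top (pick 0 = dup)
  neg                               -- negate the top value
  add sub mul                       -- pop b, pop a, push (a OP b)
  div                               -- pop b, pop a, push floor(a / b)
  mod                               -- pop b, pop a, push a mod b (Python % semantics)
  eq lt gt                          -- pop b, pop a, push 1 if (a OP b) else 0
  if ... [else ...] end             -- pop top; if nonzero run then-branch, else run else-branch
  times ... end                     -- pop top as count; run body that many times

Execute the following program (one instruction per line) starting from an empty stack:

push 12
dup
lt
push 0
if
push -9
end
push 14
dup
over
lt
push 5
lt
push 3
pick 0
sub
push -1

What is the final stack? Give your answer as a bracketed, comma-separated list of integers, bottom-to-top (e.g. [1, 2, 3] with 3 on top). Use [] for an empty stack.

After 'push 12': [12]
After 'dup': [12, 12]
After 'lt': [0]
After 'push 0': [0, 0]
After 'if': [0]
After 'push 14': [0, 14]
After 'dup': [0, 14, 14]
After 'over': [0, 14, 14, 14]
After 'lt': [0, 14, 0]
After 'push 5': [0, 14, 0, 5]
After 'lt': [0, 14, 1]
After 'push 3': [0, 14, 1, 3]
After 'pick 0': [0, 14, 1, 3, 3]
After 'sub': [0, 14, 1, 0]
After 'push -1': [0, 14, 1, 0, -1]

Answer: [0, 14, 1, 0, -1]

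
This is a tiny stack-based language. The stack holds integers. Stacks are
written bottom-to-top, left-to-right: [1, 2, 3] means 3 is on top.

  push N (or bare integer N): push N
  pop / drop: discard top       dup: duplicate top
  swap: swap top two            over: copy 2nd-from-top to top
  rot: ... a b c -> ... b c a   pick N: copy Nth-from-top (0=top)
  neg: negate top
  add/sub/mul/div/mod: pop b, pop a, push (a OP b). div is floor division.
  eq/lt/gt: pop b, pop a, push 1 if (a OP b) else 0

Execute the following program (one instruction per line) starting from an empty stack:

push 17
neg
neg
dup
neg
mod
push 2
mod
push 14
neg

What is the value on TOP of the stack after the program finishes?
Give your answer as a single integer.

Answer: -14

Derivation:
After 'push 17': [17]
After 'neg': [-17]
After 'neg': [17]
After 'dup': [17, 17]
After 'neg': [17, -17]
After 'mod': [0]
After 'push 2': [0, 2]
After 'mod': [0]
After 'push 14': [0, 14]
After 'neg': [0, -14]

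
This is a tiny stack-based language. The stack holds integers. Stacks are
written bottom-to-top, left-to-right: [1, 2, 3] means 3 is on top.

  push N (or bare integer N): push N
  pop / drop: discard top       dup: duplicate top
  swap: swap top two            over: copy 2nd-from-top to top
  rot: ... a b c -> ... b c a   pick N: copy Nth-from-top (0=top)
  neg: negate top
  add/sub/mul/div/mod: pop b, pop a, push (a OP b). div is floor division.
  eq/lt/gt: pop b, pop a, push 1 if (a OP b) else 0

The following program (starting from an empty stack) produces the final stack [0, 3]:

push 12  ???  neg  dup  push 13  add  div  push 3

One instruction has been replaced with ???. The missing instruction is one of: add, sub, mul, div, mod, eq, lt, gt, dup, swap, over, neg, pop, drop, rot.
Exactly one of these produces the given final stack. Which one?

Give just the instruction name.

Stack before ???: [12]
Stack after ???:  [-12]
The instruction that transforms [12] -> [-12] is: neg

Answer: neg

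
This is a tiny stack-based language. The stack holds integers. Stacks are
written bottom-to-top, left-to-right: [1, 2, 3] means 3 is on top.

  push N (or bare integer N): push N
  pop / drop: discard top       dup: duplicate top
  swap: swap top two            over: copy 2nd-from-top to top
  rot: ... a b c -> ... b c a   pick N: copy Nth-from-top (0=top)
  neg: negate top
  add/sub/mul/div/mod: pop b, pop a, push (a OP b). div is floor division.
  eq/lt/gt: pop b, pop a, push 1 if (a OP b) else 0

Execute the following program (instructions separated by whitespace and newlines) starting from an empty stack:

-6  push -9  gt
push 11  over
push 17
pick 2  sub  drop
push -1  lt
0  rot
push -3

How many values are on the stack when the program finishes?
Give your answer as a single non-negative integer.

Answer: 5

Derivation:
After 'push -6': stack = [-6] (depth 1)
After 'push -9': stack = [-6, -9] (depth 2)
After 'gt': stack = [1] (depth 1)
After 'push 11': stack = [1, 11] (depth 2)
After 'over': stack = [1, 11, 1] (depth 3)
After 'push 17': stack = [1, 11, 1, 17] (depth 4)
After 'pick 2': stack = [1, 11, 1, 17, 11] (depth 5)
After 'sub': stack = [1, 11, 1, 6] (depth 4)
After 'drop': stack = [1, 11, 1] (depth 3)
After 'push -1': stack = [1, 11, 1, -1] (depth 4)
After 'lt': stack = [1, 11, 0] (depth 3)
After 'push 0': stack = [1, 11, 0, 0] (depth 4)
After 'rot': stack = [1, 0, 0, 11] (depth 4)
After 'push -3': stack = [1, 0, 0, 11, -3] (depth 5)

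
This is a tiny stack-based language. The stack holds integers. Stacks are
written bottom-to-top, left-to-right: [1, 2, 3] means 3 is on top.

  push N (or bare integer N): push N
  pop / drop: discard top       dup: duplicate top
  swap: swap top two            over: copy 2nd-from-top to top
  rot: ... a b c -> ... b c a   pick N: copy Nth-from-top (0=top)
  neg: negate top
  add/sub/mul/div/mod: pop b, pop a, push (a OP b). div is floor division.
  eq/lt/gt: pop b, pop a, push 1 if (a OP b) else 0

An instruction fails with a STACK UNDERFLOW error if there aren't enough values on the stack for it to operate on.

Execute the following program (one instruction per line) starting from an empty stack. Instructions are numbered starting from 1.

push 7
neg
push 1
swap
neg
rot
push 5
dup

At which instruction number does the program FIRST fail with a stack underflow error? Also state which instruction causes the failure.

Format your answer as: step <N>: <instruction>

Answer: step 6: rot

Derivation:
Step 1 ('push 7'): stack = [7], depth = 1
Step 2 ('neg'): stack = [-7], depth = 1
Step 3 ('push 1'): stack = [-7, 1], depth = 2
Step 4 ('swap'): stack = [1, -7], depth = 2
Step 5 ('neg'): stack = [1, 7], depth = 2
Step 6 ('rot'): needs 3 value(s) but depth is 2 — STACK UNDERFLOW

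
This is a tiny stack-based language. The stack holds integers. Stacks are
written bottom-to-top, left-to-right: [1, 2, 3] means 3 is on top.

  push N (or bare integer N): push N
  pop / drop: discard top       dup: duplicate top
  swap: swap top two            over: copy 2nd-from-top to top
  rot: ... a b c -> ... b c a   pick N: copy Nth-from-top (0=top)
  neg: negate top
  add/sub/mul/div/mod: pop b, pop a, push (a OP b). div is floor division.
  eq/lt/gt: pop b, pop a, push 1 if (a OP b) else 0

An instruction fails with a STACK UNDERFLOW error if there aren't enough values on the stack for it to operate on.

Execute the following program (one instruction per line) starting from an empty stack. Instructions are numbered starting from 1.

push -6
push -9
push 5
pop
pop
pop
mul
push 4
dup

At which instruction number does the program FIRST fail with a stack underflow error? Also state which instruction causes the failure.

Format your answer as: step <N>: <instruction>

Step 1 ('push -6'): stack = [-6], depth = 1
Step 2 ('push -9'): stack = [-6, -9], depth = 2
Step 3 ('push 5'): stack = [-6, -9, 5], depth = 3
Step 4 ('pop'): stack = [-6, -9], depth = 2
Step 5 ('pop'): stack = [-6], depth = 1
Step 6 ('pop'): stack = [], depth = 0
Step 7 ('mul'): needs 2 value(s) but depth is 0 — STACK UNDERFLOW

Answer: step 7: mul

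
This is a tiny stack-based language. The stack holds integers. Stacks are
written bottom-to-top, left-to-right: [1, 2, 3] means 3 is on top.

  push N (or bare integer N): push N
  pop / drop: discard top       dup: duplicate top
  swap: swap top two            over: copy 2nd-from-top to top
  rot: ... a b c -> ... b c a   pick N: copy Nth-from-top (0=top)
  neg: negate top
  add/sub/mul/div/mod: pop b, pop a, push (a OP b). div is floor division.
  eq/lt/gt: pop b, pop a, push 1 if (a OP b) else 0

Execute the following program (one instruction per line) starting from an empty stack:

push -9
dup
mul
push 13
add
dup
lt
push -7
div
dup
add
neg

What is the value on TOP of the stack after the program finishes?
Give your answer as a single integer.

After 'push -9': [-9]
After 'dup': [-9, -9]
After 'mul': [81]
After 'push 13': [81, 13]
After 'add': [94]
After 'dup': [94, 94]
After 'lt': [0]
After 'push -7': [0, -7]
After 'div': [0]
After 'dup': [0, 0]
After 'add': [0]
After 'neg': [0]

Answer: 0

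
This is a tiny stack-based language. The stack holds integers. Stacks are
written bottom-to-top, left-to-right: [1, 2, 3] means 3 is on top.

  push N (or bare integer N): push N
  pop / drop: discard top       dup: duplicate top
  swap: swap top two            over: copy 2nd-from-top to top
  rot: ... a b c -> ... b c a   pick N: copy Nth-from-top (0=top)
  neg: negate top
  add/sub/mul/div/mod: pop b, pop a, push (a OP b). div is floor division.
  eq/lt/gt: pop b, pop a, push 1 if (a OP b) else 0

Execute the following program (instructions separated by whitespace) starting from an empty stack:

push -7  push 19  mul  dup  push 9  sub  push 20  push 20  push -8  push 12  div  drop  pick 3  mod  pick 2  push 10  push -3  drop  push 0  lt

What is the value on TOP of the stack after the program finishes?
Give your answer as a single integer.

After 'push -7': [-7]
After 'push 19': [-7, 19]
After 'mul': [-133]
After 'dup': [-133, -133]
After 'push 9': [-133, -133, 9]
After 'sub': [-133, -142]
After 'push 20': [-133, -142, 20]
After 'push 20': [-133, -142, 20, 20]
After 'push -8': [-133, -142, 20, 20, -8]
After 'push 12': [-133, -142, 20, 20, -8, 12]
After 'div': [-133, -142, 20, 20, -1]
After 'drop': [-133, -142, 20, 20]
After 'pick 3': [-133, -142, 20, 20, -133]
After 'mod': [-133, -142, 20, -113]
After 'pick 2': [-133, -142, 20, -113, -142]
After 'push 10': [-133, -142, 20, -113, -142, 10]
After 'push -3': [-133, -142, 20, -113, -142, 10, -3]
After 'drop': [-133, -142, 20, -113, -142, 10]
After 'push 0': [-133, -142, 20, -113, -142, 10, 0]
After 'lt': [-133, -142, 20, -113, -142, 0]

Answer: 0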